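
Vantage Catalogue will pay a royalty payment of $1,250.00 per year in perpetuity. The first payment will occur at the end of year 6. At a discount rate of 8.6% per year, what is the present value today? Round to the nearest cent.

$9621.94

Value at end of year 5: C / r = $1,250.00 / 0.086 = $14,534.8837
Discount to today: PV = $14,534.8837 / (1 + 0.086)^5 = $14,534.8837 / 1.510599 = $9,621.94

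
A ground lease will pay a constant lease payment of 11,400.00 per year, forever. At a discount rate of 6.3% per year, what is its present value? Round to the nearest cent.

Level perpetuity: PV = C / r = 11,400.00 / 0.063 = 180,952.38

180952.38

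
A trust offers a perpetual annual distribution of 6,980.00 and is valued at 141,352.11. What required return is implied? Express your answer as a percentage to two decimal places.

4.94%

P = C/r ⇒ r = C/P = 6,980.00/141,352.11 = 0.049380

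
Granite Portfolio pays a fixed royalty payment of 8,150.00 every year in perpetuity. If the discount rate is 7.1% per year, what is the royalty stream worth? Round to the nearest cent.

Level perpetuity: PV = C / r = 8,150.00 / 0.071 = 114,788.73

114788.73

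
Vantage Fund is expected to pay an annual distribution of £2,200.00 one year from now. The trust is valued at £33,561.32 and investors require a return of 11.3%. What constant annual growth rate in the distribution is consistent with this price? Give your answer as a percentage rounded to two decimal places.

4.74%

P = D₁/(r−g) ⇒ g = r − D₁/P = 0.113 − £2,200.00/£33,561.32 = 0.047448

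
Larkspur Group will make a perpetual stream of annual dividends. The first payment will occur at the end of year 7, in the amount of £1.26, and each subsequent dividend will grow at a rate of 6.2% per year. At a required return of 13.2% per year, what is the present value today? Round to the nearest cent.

Value at end of year 6: C₁ / (r − g) = £1.26 / (0.132 − 0.062) = £18.0000
Discount to today: PV = £18.0000 / (1 + 0.132)^6 = £18.0000 / 2.104159 = £8.55

£8.55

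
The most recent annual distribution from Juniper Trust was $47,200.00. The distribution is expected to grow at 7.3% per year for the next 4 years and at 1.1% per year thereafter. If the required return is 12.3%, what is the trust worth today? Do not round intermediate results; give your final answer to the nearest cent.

$523803.42

D_1 = 50645.60000
D_2 = 54342.72880
D_3 = 58309.74800
D_4 = 62566.35961
Terminal value at year 4: TV = D_4×(1+g_2)/(r−g_2) = 63254.58956/0.112 = 564773.12109
P_0 = D_1/(1+r)^1 + D_2/(1+r)^2 + D_3/(1+r)^3 + D_4/(1+r)^4 + TV/(1+r)^4
    = 45098.48620 + 43090.53935 + 41171.99352 + 39338.86825 + 355103.53395 = 523803.42127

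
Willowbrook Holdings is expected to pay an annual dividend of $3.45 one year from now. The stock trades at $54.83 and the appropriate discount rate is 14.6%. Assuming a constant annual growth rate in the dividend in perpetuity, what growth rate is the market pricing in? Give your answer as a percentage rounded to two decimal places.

8.31%

P = D₁/(r−g) ⇒ g = r − D₁/P = 0.146 − $3.45/$54.83 = 0.083078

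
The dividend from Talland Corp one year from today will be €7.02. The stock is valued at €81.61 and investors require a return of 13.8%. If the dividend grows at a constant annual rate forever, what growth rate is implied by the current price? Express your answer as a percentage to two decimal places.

5.20%

P = D₁/(r−g) ⇒ g = r − D₁/P = 0.138 − €7.02/€81.61 = 0.051981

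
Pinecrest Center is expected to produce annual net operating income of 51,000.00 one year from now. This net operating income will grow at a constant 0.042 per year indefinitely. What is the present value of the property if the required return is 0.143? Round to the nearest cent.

Growing perpetuity: P = D₁ / (r − g) = 51,000.0000 / (0.143 − 0.042) = 504,950.50

504950.50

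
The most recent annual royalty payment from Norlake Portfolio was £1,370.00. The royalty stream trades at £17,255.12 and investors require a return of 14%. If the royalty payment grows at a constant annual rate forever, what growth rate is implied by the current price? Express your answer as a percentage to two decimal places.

5.61%

P = D₀(1+g)/(r−g) ⇒ P(r−g) = D₀(1+g) ⇒ g(P+D₀) = P·r − D₀
g = (P·r − D₀)/(P + D₀) = (£17,255.12×0.14 − £1,370.00) / (£17,255.12 + £1,370.00) = 0.056146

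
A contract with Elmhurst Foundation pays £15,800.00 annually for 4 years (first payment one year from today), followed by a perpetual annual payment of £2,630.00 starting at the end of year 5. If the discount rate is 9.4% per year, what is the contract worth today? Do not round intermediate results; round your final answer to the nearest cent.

PV of 4-year annuity: £15,800.00 × [1 − (1+0.094)^−4] / 0.094 = 50741.36115
Perpetuity value at year 4: £2,630.00 / 0.094 = 27978.72340
PV of perpetuity: 27978.72340 / (1+0.094)^4 = 19532.53481
Total PV = 50741.36115 + 19532.53481 = 70273.89596

£70273.90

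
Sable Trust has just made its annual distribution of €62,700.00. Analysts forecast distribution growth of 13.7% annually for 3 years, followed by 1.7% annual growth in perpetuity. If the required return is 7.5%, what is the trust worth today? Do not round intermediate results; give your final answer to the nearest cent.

€1511461.28

D_1 = 71289.90000
D_2 = 81056.61630
D_3 = 92161.37273
Terminal value at year 3: TV = D_3×(1+g_2)/(r−g_2) = 93728.11607/0.058 = 1616002.00120
P_0 = D_1/(1+r)^1 + D_2/(1+r)^2 + D_3/(1+r)^3 + TV/(1+r)^3
    = 66316.18605 + 70140.93352 + 74186.27108 + 1300817.89121 = 1511461.28186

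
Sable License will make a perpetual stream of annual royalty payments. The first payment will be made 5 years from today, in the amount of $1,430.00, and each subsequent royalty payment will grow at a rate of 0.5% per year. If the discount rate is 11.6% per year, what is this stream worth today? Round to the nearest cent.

$8305.32

Value at end of year 4: C₁ / (r − g) = $1,430.00 / (0.116 − 0.005) = $12,882.8829
Discount to today: PV = $12,882.8829 / (1 + 0.116)^4 = $12,882.8829 / 1.551161 = $8,305.32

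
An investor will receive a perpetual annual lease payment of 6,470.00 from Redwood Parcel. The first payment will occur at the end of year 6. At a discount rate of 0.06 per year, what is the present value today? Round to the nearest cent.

Value at end of year 5: C / r = 6,470.00 / 0.06 = 107,833.3333
Discount to today: PV = 107,833.3333 / (1 + 0.06)^5 = 107,833.3333 / 1.338226 = 80,579.34

80579.34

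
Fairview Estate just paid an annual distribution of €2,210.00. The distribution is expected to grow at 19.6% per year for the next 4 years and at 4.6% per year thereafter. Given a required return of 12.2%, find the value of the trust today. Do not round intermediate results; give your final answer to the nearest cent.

D_1 = 2643.16000
D_2 = 3161.21936
D_3 = 3780.81835
D_4 = 4521.85875
Terminal value at year 4: TV = D_4×(1+g_2)/(r−g_2) = 4729.86425/0.076 = 62235.05598
P_0 = D_1/(1+r)^1 + D_2/(1+r)^2 + D_3/(1+r)^3 + D_4/(1+r)^4 + TV/(1+r)^4
    = 2355.75758 + 2511.12840 + 2676.74649 + 2853.28770 + 39270.24917 = 49667.16933

€49667.17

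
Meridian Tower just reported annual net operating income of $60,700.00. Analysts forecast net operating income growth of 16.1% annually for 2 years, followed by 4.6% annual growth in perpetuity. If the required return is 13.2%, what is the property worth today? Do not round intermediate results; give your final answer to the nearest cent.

$902698.01

D_1 = 70472.70000
D_2 = 81818.80470
Terminal value at year 2: TV = D_2×(1+g_2)/(r−g_2) = 85582.46972/0.086 = 995144.99670
P_0 = D_1/(1+r)^1 + D_2/(1+r)^2 + TV/(1+r)^2
    = 62255.03534 + 63849.90815 + 776593.06888 = 902698.01237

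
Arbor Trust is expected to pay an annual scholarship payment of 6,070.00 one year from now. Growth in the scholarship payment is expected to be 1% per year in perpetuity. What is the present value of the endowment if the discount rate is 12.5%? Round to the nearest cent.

Growing perpetuity: P = D₁ / (r − g) = 6,070.0000 / (0.125 − 0.01) = 52,782.61

52782.61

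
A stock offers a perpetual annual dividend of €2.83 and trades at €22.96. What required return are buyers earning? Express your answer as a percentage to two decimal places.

P = C/r ⇒ r = C/P = €2.83/€22.96 = 0.123258

12.33%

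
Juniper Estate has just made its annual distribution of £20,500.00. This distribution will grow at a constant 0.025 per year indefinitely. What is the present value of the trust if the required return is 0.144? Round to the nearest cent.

D₁ = D₀ × (1 + g) = £20,500.00 × 1.025 = £21,012.5000
Growing perpetuity: P = D₁ / (r − g) = £21,012.5000 / (0.144 − 0.025) = £176,575.63

£176575.63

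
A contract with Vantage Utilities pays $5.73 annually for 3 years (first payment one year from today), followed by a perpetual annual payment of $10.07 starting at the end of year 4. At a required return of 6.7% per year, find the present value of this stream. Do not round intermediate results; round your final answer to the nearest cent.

PV of 3-year annuity: $5.73 × [1 − (1+0.067)^−3] / 0.067 = 15.12013
Perpetuity value at year 3: $10.07 / 0.067 = 150.29851
PV of perpetuity: 150.29851 / (1+0.067)^3 = 123.72612
Total PV = 15.12013 + 123.72612 = 138.84626

$138.85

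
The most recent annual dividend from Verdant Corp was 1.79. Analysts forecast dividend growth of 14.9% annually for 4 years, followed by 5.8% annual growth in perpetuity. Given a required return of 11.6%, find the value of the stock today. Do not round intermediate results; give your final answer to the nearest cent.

44.39

D_1 = 2.05671
D_2 = 2.36316
D_3 = 2.71527
D_4 = 3.11985
Terminal value at year 4: TV = D_4×(1+g_2)/(r−g_2) = 3.30080/0.058 = 56.91029
P_0 = D_1/(1+r)^1 + D_2/(1+r)^2 + D_3/(1+r)^3 + D_4/(1+r)^4 + TV/(1+r)^4
    = 1.84293 + 1.89743 + 1.95353 + 2.01130 + 36.68885 = 44.39403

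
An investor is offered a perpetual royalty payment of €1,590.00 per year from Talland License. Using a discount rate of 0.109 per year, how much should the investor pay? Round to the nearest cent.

Level perpetuity: PV = C / r = €1,590.00 / 0.109 = €14,587.16

€14587.16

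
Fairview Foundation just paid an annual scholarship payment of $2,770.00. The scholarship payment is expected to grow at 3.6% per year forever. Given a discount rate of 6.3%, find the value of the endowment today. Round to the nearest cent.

D₁ = D₀ × (1 + g) = $2,770.00 × 1.036 = $2,869.7200
Growing perpetuity: P = D₁ / (r − g) = $2,869.7200 / (0.063 − 0.036) = $106,285.93

$106285.93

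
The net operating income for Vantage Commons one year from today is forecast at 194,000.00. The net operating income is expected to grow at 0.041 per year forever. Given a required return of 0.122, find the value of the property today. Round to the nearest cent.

2395061.73

Growing perpetuity: P = D₁ / (r − g) = 194,000.0000 / (0.122 − 0.041) = 2,395,061.73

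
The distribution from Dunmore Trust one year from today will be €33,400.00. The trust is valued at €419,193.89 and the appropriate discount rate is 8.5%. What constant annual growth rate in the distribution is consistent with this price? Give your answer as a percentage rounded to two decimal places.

P = D₁/(r−g) ⇒ g = r − D₁/P = 0.085 − €33,400.00/€419,193.89 = 0.005323

0.53%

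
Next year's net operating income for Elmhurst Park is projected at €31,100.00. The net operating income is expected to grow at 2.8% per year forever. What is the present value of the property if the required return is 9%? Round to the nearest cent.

Growing perpetuity: P = D₁ / (r − g) = €31,100.0000 / (0.09 − 0.028) = €501,612.90

€501612.90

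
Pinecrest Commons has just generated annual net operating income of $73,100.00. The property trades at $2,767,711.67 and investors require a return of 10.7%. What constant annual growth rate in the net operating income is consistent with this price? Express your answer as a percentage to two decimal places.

7.85%

P = D₀(1+g)/(r−g) ⇒ P(r−g) = D₀(1+g) ⇒ g(P+D₀) = P·r − D₀
g = (P·r − D₀)/(P + D₀) = ($2,767,711.67×0.107 − $73,100.00) / ($2,767,711.67 + $73,100.00) = 0.078515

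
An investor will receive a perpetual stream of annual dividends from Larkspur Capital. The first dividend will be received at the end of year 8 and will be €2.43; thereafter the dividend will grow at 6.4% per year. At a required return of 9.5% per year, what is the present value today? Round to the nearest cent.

€41.53

Value at end of year 7: C₁ / (r − g) = €2.43 / (0.095 − 0.064) = €78.3871
Discount to today: PV = €78.3871 / (1 + 0.095)^7 = €78.3871 / 1.887552 = €41.53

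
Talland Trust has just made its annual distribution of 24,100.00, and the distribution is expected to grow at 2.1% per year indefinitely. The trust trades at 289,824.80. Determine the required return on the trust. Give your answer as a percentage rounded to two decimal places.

10.59%

D₁ = 24,100.00 × 1.021 = 24,606.1000
P = D₁/(r − g) ⇒ r = D₁/P + g = 24,606.1000/289,824.80 + 0.021 = 0.084900 + 0.021 = 0.105900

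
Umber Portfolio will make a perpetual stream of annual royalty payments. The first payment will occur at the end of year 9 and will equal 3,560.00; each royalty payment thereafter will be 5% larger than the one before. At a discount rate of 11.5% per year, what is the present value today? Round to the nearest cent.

22926.50

Value at end of year 8: C₁ / (r − g) = 3,560.00 / (0.115 − 0.05) = 54,769.2308
Discount to today: PV = 54,769.2308 / (1 + 0.115)^8 = 54,769.2308 / 2.388905 = 22,926.50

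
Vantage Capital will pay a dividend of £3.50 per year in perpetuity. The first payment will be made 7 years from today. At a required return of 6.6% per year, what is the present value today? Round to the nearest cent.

Value at end of year 6: C / r = £3.50 / 0.066 = £53.0303
Discount to today: PV = £53.0303 / (1 + 0.066)^6 = £53.0303 / 1.467382 = £36.14

£36.14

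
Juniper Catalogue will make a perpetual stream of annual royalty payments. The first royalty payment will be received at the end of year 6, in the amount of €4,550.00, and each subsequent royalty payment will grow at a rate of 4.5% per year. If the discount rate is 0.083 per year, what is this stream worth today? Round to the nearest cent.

Value at end of year 5: C₁ / (r − g) = €4,550.00 / (0.083 − 0.045) = €119,736.8421
Discount to today: PV = €119,736.8421 / (1 + 0.083)^5 = €119,736.8421 / 1.489849 = €80,368.44

€80368.44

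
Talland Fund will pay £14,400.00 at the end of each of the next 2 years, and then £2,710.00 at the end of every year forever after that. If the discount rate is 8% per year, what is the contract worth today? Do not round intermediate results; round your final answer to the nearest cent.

£54721.36

PV of 2-year annuity: £14,400.00 × [1 − (1+0.08)^−2] / 0.08 = 25679.01235
Perpetuity value at year 2: £2,710.00 / 0.08 = 33875.00000
PV of perpetuity: 33875.00000 / (1+0.08)^2 = 29042.35254
Total PV = 25679.01235 + 29042.35254 = 54721.36488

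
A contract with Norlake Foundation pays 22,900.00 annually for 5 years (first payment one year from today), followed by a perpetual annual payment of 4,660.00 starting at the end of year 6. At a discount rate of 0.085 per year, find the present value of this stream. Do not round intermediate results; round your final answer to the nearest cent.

126700.84

PV of 5-year annuity: 22,900.00 × [1 − (1+0.085)^−5] / 0.085 = 90240.70361
Perpetuity value at year 5: 4,660.00 / 0.085 = 54823.52941
PV of perpetuity: 54823.52941 / (1+0.085)^5 = 36460.13732
Total PV = 90240.70361 + 36460.13732 = 126700.84093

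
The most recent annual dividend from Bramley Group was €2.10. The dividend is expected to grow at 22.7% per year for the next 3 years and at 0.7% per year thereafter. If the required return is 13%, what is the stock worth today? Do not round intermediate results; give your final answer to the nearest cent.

€29.46

D_1 = 2.57670
D_2 = 3.16161
D_3 = 3.87930
Terminal value at year 3: TV = D_3×(1+g_2)/(r−g_2) = 3.90645/0.123 = 31.75977
P_0 = D_1/(1+r)^1 + D_2/(1+r)^2 + D_3/(1+r)^3 + TV/(1+r)^3
    = 2.28027 + 2.47601 + 2.68855 + 22.01111 = 29.45593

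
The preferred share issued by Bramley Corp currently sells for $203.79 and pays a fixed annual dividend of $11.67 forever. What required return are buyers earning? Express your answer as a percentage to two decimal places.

5.73%

P = C/r ⇒ r = C/P = $11.67/$203.79 = 0.057265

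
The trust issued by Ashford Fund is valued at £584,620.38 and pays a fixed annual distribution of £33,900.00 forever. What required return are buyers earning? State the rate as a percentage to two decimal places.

P = C/r ⇒ r = C/P = £33,900.00/£584,620.38 = 0.057986

5.80%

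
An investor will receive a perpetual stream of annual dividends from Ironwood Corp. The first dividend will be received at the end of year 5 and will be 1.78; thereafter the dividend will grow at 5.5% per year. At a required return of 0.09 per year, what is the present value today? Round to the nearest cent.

Value at end of year 4: C₁ / (r − g) = 1.78 / (0.09 − 0.055) = 50.8571
Discount to today: PV = 50.8571 / (1 + 0.09)^4 = 50.8571 / 1.411582 = 36.03

36.03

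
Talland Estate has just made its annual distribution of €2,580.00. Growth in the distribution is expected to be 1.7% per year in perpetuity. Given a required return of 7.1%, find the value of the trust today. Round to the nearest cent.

D₁ = D₀ × (1 + g) = €2,580.00 × 1.017 = €2,623.8600
Growing perpetuity: P = D₁ / (r − g) = €2,623.8600 / (0.071 − 0.017) = €48,590.00

€48590.00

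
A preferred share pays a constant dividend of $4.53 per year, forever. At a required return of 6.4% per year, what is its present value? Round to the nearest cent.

$70.78

Level perpetuity: PV = C / r = $4.53 / 0.064 = $70.78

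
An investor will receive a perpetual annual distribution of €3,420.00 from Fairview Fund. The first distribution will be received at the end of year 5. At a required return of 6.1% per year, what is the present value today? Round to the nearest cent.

Value at end of year 4: C / r = €3,420.00 / 0.061 = €56,065.5738
Discount to today: PV = €56,065.5738 / (1 + 0.061)^4 = €56,065.5738 / 1.267248 = €44,242.00

€44242.00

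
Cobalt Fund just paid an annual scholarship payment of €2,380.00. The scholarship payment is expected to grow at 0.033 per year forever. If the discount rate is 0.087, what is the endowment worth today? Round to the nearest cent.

€45528.52

D₁ = D₀ × (1 + g) = €2,380.00 × 1.033 = €2,458.5400
Growing perpetuity: P = D₁ / (r − g) = €2,458.5400 / (0.087 − 0.033) = €45,528.52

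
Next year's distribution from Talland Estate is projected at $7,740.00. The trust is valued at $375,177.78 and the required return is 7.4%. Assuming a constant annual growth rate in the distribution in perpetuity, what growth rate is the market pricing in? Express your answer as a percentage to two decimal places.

P = D₁/(r−g) ⇒ g = r − D₁/P = 0.074 − $7,740.00/$375,177.78 = 0.053370

5.34%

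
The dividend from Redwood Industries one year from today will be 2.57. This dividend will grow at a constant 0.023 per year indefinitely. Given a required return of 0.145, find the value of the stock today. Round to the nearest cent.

21.07

Growing perpetuity: P = D₁ / (r − g) = 2.5700 / (0.145 − 0.023) = 21.07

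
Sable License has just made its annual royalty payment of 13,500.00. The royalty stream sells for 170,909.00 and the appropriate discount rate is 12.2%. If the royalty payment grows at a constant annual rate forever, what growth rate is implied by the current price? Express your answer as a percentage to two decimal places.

3.99%

P = D₀(1+g)/(r−g) ⇒ P(r−g) = D₀(1+g) ⇒ g(P+D₀) = P·r − D₀
g = (P·r − D₀)/(P + D₀) = (170,909.00×0.122 − 13,500.00) / (170,909.00 + 13,500.00) = 0.039862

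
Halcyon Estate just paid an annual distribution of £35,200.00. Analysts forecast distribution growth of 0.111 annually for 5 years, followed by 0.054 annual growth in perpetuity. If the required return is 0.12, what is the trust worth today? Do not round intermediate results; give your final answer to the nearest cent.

D_1 = 39107.20000
D_2 = 43448.09920
D_3 = 48270.83821
D_4 = 53628.90125
D_5 = 59581.70929
Terminal value at year 5: TV = D_5×(1+g_2)/(r−g_2) = 62799.12159/0.066 = 951501.84232
P_0 = D_1/(1+r)^1 + D_2/(1+r)^2 + D_3/(1+r)^3 + D_4/(1+r)^4 + D_5/(1+r)^5 + TV/(1+r)^5
    = 34917.14286 + 34636.55867 + 34358.22918 + 34082.13627 + 33808.26196 + 539907.69860 = 711710.02755

£711710.03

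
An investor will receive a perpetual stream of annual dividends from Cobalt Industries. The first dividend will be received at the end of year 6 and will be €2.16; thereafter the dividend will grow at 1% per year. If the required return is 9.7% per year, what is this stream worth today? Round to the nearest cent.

Value at end of year 5: C₁ / (r − g) = €2.16 / (0.097 − 0.01) = €24.8276
Discount to today: PV = €24.8276 / (1 + 0.097)^5 = €24.8276 / 1.588668 = €15.63

€15.63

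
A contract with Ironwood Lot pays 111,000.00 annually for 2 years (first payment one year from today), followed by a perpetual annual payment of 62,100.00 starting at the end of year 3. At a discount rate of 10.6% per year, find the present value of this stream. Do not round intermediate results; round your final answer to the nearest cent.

670038.37

PV of 2-year annuity: 111,000.00 × [1 − (1+0.106)^−2] / 0.106 = 191104.57835
Perpetuity value at year 2: 62,100.00 / 0.106 = 585849.05660
PV of perpetuity: 585849.05660 / (1+0.106)^2 = 478933.79250
Total PV = 191104.57835 + 478933.79250 = 670038.37085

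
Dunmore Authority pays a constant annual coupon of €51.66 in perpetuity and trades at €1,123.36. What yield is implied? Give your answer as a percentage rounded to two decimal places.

P = C/r ⇒ r = C/P = €51.66/€1,123.36 = 0.045987

4.60%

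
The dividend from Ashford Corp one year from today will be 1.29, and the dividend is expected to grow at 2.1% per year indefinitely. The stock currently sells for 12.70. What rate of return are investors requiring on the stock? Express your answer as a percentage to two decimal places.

12.26%

P = D₁/(r − g) ⇒ r = D₁/P + g = 1.2900/12.70 + 0.021 = 0.101575 + 0.021 = 0.122575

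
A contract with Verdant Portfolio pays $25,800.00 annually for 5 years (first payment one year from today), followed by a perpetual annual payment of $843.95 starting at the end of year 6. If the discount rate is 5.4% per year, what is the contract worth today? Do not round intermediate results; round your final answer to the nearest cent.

PV of 5-year annuity: $25,800.00 × [1 − (1+0.054)^−5] / 0.054 = 110476.11724
Perpetuity value at year 5: $843.95 / 0.054 = 15628.70370
PV of perpetuity: 15628.70370 / (1+0.054)^5 = 12014.89288
Total PV = 110476.11724 + 12014.89288 = 122491.01012

$122491.01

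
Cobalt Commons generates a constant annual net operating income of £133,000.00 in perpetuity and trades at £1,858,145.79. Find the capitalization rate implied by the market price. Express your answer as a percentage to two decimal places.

P = C/r ⇒ r = C/P = £133,000.00/£1,858,145.79 = 0.071577

7.16%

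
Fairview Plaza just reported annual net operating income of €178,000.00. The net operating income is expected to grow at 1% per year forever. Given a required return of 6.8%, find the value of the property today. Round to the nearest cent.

€3099655.17

D₁ = D₀ × (1 + g) = €178,000.00 × 1.01 = €179,780.0000
Growing perpetuity: P = D₁ / (r − g) = €179,780.0000 / (0.068 − 0.01) = €3,099,655.17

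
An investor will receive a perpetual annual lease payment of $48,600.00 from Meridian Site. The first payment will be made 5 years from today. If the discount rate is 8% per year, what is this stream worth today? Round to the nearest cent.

$446530.64

Value at end of year 4: C / r = $48,600.00 / 0.08 = $607,500.0000
Discount to today: PV = $607,500.0000 / (1 + 0.08)^4 = $607,500.0000 / 1.360489 = $446,530.64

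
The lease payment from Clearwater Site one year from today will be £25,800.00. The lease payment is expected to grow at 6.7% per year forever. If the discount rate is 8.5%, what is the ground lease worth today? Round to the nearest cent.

Growing perpetuity: P = D₁ / (r − g) = £25,800.0000 / (0.085 − 0.067) = £1,433,333.33

£1433333.33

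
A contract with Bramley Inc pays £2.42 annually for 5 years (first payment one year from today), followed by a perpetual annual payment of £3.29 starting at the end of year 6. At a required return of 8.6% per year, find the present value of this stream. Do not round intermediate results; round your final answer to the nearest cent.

£34.84

PV of 5-year annuity: £2.42 × [1 − (1+0.086)^−5] / 0.086 = 9.51147
Perpetuity value at year 5: £3.29 / 0.086 = 38.25581
PV of perpetuity: 38.25581 / (1+0.086)^5 = 25.32493
Total PV = 9.51147 + 25.32493 = 34.83640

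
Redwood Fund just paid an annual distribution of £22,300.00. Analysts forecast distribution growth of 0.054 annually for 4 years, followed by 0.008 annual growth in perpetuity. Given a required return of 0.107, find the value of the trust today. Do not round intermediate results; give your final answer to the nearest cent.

£265618.37

D_1 = 23504.20000
D_2 = 24773.42680
D_3 = 26111.19185
D_4 = 27521.19621
Terminal value at year 4: TV = D_4×(1+g_2)/(r−g_2) = 27741.36578/0.099 = 280215.81593
P_0 = D_1/(1+r)^1 + D_2/(1+r)^2 + D_3/(1+r)^3 + D_4/(1+r)^4 + TV/(1+r)^4
    = 21232.33966 + 20215.79584 + 19247.92125 + 18326.38572 + 186595.92734 = 265618.36980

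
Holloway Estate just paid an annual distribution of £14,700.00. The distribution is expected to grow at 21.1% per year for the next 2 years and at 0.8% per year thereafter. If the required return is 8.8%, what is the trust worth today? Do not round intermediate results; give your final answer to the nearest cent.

D_1 = 17801.70000
D_2 = 21557.85870
Terminal value at year 2: TV = D_2×(1+g_2)/(r−g_2) = 21730.32157/0.08 = 271629.01962
P_0 = D_1/(1+r)^1 + D_2/(1+r)^2 + TV/(1+r)^2
    = 16361.85662 + 18211.58857 + 229466.01598 = 264039.46117

£264039.46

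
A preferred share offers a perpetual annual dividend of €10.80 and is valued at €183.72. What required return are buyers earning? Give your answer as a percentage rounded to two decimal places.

P = C/r ⇒ r = C/P = €10.80/€183.72 = 0.058785

5.88%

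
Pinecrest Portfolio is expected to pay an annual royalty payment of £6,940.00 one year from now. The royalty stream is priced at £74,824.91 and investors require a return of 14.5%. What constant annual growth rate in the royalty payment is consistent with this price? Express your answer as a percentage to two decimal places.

5.23%

P = D₁/(r−g) ⇒ g = r − D₁/P = 0.145 − £6,940.00/£74,824.91 = 0.052250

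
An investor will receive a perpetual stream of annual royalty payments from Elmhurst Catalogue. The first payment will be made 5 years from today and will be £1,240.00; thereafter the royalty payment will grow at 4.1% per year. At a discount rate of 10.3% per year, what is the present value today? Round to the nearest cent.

Value at end of year 4: C₁ / (r − g) = £1,240.00 / (0.103 − 0.041) = £20,000.0000
Discount to today: PV = £20,000.0000 / (1 + 0.103)^4 = £20,000.0000 / 1.480137 = £13,512.26

£13512.26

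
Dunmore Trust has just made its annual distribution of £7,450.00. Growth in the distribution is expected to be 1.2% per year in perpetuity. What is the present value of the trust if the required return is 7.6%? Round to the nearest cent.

£117803.13

D₁ = D₀ × (1 + g) = £7,450.00 × 1.012 = £7,539.4000
Growing perpetuity: P = D₁ / (r − g) = £7,539.4000 / (0.076 − 0.012) = £117,803.13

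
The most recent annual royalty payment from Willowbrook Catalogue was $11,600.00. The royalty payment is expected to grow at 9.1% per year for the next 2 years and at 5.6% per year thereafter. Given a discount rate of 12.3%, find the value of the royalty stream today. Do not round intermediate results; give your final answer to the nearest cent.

D_1 = 12655.60000
D_2 = 13807.25960
Terminal value at year 2: TV = D_2×(1+g_2)/(r−g_2) = 14580.46614/0.067 = 217618.89758
P_0 = D_1/(1+r)^1 + D_2/(1+r)^2 + TV/(1+r)^2
    = 11269.45681 + 10948.33249 + 172558.79262 = 194776.58192

$194776.58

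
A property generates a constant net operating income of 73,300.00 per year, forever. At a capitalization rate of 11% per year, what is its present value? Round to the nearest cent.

666363.64

Level perpetuity: PV = C / r = 73,300.00 / 0.11 = 666,363.64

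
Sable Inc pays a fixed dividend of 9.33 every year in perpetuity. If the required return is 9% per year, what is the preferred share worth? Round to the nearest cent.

Level perpetuity: PV = C / r = 9.33 / 0.09 = 103.67

103.67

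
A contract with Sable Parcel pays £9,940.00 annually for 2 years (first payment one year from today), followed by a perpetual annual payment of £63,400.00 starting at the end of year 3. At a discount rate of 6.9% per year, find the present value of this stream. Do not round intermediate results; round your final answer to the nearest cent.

PV of 2-year annuity: £9,940.00 × [1 − (1+0.069)^−2] / 0.069 = 17996.64147
Perpetuity value at year 2: £63,400.00 / 0.069 = 918840.57971
PV of perpetuity: 918840.57971 / (1+0.069)^2 = 804053.14822
Total PV = 17996.64147 + 804053.14822 = 822049.78968

£822049.79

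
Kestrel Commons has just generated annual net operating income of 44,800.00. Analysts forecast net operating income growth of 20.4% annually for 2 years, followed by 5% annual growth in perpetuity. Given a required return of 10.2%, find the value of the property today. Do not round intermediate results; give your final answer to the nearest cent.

D_1 = 53939.20000
D_2 = 64942.79680
Terminal value at year 2: TV = D_2×(1+g_2)/(r−g_2) = 68189.93664/0.052 = 1311344.93538
P_0 = D_1/(1+r)^1 + D_2/(1+r)^2 + TV/(1+r)^2
    = 48946.64247 + 53477.09395 + 1079825.93551 = 1182249.67193

1182249.67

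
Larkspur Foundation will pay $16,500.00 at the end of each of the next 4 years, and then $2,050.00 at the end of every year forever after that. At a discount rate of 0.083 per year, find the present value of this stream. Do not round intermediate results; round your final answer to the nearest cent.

$72241.17

PV of 4-year annuity: $16,500.00 × [1 − (1+0.083)^−4] / 0.083 = 54287.13583
Perpetuity value at year 4: $2,050.00 / 0.083 = 24698.79518
PV of perpetuity: 24698.79518 / (1+0.083)^4 = 17954.02982
Total PV = 54287.13583 + 17954.02982 = 72241.16565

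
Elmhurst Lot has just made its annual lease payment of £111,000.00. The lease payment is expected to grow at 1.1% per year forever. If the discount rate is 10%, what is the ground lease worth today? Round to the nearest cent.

£1260910.11

D₁ = D₀ × (1 + g) = £111,000.00 × 1.011 = £112,221.0000
Growing perpetuity: P = D₁ / (r − g) = £112,221.0000 / (0.1 − 0.011) = £1,260,910.11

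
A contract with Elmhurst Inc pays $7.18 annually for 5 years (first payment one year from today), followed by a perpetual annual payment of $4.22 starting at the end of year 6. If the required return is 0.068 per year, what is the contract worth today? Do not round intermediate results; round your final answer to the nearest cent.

PV of 5-year annuity: $7.18 × [1 − (1+0.068)^−5] / 0.068 = 29.59774
Perpetuity value at year 5: $4.22 / 0.068 = 62.05882
PV of perpetuity: 62.05882 / (1+0.068)^5 = 44.66294
Total PV = 29.59774 + 44.66294 = 74.26068

$74.26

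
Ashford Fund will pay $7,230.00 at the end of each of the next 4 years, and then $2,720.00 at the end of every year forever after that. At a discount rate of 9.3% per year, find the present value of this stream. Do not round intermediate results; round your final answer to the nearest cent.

$43762.75

PV of 4-year annuity: $7,230.00 × [1 − (1+0.093)^−4] / 0.093 = 23269.76242
Perpetuity value at year 4: $2,720.00 / 0.093 = 29247.31183
PV of perpetuity: 29247.31183 / (1+0.093)^4 = 20492.98904
Total PV = 23269.76242 + 20492.98904 = 43762.75146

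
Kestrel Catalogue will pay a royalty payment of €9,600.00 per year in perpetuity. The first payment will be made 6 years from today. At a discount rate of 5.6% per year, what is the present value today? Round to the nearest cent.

Value at end of year 5: C / r = €9,600.00 / 0.056 = €171,428.5714
Discount to today: PV = €171,428.5714 / (1 + 0.056)^5 = €171,428.5714 / 1.313166 = €130,546.01

€130546.01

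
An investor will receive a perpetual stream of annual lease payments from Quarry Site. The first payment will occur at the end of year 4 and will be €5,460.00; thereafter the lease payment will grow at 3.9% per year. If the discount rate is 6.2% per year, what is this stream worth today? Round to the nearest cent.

Value at end of year 3: C₁ / (r − g) = €5,460.00 / (0.062 − 0.039) = €237,391.3043
Discount to today: PV = €237,391.3043 / (1 + 0.062)^3 = €237,391.3043 / 1.197770 = €198,194.34

€198194.34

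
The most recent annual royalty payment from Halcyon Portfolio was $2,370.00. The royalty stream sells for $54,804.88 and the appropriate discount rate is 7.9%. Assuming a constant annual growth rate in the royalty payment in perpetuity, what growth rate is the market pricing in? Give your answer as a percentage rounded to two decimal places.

3.43%

P = D₀(1+g)/(r−g) ⇒ P(r−g) = D₀(1+g) ⇒ g(P+D₀) = P·r − D₀
g = (P·r − D₀)/(P + D₀) = ($54,804.88×0.079 − $2,370.00) / ($54,804.88 + $2,370.00) = 0.034274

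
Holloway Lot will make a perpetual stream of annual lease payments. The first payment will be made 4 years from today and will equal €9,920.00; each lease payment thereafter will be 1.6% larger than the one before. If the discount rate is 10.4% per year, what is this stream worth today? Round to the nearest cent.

Value at end of year 3: C₁ / (r − g) = €9,920.00 / (0.104 − 0.016) = €112,727.2727
Discount to today: PV = €112,727.2727 / (1 + 0.104)^3 = €112,727.2727 / 1.345573 = €83,776.42

€83776.42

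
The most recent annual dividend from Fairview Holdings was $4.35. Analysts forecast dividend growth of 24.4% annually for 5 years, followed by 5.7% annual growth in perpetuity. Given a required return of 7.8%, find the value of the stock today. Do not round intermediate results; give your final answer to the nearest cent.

D_1 = 5.41140
D_2 = 6.73178
D_3 = 8.37434
D_4 = 10.41767
D_5 = 12.95959
Terminal value at year 5: TV = D_5×(1+g_2)/(r−g_2) = 13.69828/0.021 = 652.29921
P_0 = D_1/(1+r)^1 + D_2/(1+r)^2 + D_3/(1+r)^3 + D_4/(1+r)^4 + D_5/(1+r)^5 + TV/(1+r)^5
    = 5.01985 + 5.79285 + 6.68489 + 7.71429 + 8.90220 + 448.07741 = 482.19149

$482.19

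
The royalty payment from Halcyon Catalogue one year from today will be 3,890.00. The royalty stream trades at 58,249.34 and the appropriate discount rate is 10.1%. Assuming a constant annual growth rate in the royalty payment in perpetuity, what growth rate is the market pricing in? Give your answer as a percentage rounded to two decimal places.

P = D₁/(r−g) ⇒ g = r − D₁/P = 0.101 − 3,890.00/58,249.34 = 0.034218

3.42%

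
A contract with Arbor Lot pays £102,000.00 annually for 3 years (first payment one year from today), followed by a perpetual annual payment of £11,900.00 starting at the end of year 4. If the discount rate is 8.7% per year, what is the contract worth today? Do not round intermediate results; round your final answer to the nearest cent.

PV of 3-year annuity: £102,000.00 × [1 − (1+0.087)^−3] / 0.087 = 259578.78596
Perpetuity value at year 3: £11,900.00 / 0.087 = 136781.60920
PV of perpetuity: 136781.60920 / (1+0.087)^3 = 106497.41750
Total PV = 259578.78596 + 106497.41750 = 366076.20346

£366076.20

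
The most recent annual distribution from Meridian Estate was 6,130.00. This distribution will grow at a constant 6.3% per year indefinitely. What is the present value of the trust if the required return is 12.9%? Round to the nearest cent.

D₁ = D₀ × (1 + g) = 6,130.00 × 1.063 = 6,516.1900
Growing perpetuity: P = D₁ / (r − g) = 6,516.1900 / (0.129 − 0.063) = 98,730.15

98730.15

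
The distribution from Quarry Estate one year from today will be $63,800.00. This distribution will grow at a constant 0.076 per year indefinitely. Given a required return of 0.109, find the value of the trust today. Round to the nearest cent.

$1933333.33

Growing perpetuity: P = D₁ / (r − g) = $63,800.0000 / (0.109 − 0.076) = $1,933,333.33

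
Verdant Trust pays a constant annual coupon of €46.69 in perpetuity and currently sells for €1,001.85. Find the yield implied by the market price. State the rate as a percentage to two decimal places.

P = C/r ⇒ r = C/P = €46.69/€1,001.85 = 0.046604

4.66%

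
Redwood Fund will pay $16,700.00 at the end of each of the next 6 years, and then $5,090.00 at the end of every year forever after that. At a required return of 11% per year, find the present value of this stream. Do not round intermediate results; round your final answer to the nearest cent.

$95389.27

PV of 6-year annuity: $16,700.00 × [1 − (1+0.11)^−6] / 0.11 = 70649.98216
Perpetuity value at year 6: $5,090.00 / 0.11 = 46272.72727
PV of perpetuity: 46272.72727 / (1+0.11)^6 = 24739.28960
Total PV = 70649.98216 + 24739.28960 = 95389.27175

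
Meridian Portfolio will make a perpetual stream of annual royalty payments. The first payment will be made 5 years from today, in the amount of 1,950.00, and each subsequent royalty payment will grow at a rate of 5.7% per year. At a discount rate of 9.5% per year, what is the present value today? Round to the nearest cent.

35693.94

Value at end of year 4: C₁ / (r − g) = 1,950.00 / (0.095 − 0.057) = 51,315.7895
Discount to today: PV = 51,315.7895 / (1 + 0.095)^4 = 51,315.7895 / 1.437661 = 35,693.94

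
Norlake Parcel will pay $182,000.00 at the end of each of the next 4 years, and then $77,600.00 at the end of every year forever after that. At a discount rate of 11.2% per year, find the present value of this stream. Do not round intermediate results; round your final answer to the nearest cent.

$1015374.22

PV of 4-year annuity: $182,000.00 × [1 − (1+0.112)^−4] / 0.112 = 562242.40746
Perpetuity value at year 4: $77,600.00 / 0.112 = 692857.14286
PV of perpetuity: 692857.14286 / (1+0.112)^4 = 453131.80869
Total PV = 562242.40746 + 453131.80869 = 1015374.21615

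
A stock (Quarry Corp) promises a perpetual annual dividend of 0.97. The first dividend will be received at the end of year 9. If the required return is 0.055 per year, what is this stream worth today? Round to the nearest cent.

Value at end of year 8: C / r = 0.97 / 0.055 = 17.6364
Discount to today: PV = 17.6364 / (1 + 0.055)^8 = 17.6364 / 1.534687 = 11.49

11.49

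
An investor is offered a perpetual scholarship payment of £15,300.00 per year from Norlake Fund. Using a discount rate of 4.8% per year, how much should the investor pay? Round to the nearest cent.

£318750.00

Level perpetuity: PV = C / r = £15,300.00 / 0.048 = £318,750.00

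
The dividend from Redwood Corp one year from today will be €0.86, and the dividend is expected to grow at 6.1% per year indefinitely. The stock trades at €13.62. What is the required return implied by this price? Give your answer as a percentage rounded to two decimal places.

12.41%

P = D₁/(r − g) ⇒ r = D₁/P + g = €0.8600/€13.62 + 0.061 = 0.063142 + 0.061 = 0.124142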